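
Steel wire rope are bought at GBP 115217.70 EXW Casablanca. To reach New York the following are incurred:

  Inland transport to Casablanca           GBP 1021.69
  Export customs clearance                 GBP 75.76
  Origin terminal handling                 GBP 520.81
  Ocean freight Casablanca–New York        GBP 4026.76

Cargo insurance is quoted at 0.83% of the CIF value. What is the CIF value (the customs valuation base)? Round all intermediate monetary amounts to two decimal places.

CIF value: GBP 121874.28

Let C be the CIF value. C = EXW price + pre-shipment costs + freight + 0.83% × C
C − 0.83% × C = 115217.70 + 1021.69 + 75.76 + 520.81 + 4026.76
0.9917 × C = 120862.72
C = 120862.72 / 0.9917 = 121874.28
Insurance premium = 0.83% × 121874.28 = 1011.56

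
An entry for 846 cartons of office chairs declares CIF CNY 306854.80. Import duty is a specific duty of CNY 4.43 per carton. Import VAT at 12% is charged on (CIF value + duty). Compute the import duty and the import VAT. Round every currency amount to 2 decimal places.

Import duty: CNY 3747.78; import VAT: CNY 37272.31

Import duty = 846 × 4.43 = 3747.78
VAT base = CIF + duty = 306854.80 + 3747.78 = 310602.58
Import VAT = 310602.58 × 12% = 37272.31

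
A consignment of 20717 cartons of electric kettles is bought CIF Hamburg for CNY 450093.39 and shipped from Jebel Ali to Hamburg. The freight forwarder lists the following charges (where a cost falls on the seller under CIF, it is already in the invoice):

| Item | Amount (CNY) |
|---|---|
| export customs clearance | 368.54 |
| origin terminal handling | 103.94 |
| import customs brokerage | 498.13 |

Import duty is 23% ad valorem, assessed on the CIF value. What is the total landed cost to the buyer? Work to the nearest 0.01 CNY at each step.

Total landed cost: CNY 554113.00

CIF: the seller pays costs through ocean freight and marine insurance to the destination port.
Already in the invoice (seller's account under CIF): export clearance, origin terminal — exclude.
The CIF price already equals the CIF value: 450093.39
Import duty = 450093.39 × 23% = 103521.48
Buyer bears: brokerage 498.13 + duty 103521.48 = 104019.61
Landed cost = invoice 450093.39 + 104019.61 = 554113.00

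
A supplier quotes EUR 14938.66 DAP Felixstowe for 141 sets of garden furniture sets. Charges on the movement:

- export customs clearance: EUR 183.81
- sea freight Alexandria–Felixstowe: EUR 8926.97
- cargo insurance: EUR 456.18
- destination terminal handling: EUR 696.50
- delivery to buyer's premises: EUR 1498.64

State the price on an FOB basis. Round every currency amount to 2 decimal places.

Not relevant to the conversion: export clearance — on the seller under both DAP and FOB; already in the DAP price and stays in the FOB price.
From DAP to FOB, the seller no longer bears: freight, insurance, destination terminal, delivery.
FOB price = 14938.66 − 8926.97 − 456.18 − 696.50 − 1498.64 = 3360.37

FOB price: EUR 3360.37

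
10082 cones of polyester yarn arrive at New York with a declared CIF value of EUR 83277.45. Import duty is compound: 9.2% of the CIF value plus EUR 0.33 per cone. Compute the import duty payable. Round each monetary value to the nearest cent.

Ad valorem component: 83277.45 × 9.2% = 7661.53
Specific component: 10082 × 0.33 = 3327.06
Import duty = 7661.53 + 3327.06 = 10988.59

Import duty: EUR 10988.59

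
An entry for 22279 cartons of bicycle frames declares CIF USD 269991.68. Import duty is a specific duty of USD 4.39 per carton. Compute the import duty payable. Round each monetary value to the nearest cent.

Import duty: USD 97804.81

Import duty = 22279 × 4.39 = 97804.81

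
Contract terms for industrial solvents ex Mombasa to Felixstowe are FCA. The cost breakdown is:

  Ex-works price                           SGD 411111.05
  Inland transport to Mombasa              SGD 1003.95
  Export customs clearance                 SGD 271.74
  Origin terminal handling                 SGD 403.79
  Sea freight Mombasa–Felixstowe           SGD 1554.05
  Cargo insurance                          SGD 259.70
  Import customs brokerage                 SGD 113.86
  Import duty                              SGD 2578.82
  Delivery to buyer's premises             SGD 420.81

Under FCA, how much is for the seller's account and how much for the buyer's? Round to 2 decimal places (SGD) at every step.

Seller: SGD 412386.74; buyer: SGD 5331.03

FCA: the seller delivers export-cleared goods to the carrier; the buyer bears costs from that point.
Seller's account: goods 411111.05 + inland to port 1003.95 + export clearance 271.74 = 412386.74
Buyer's account: origin terminal 403.79 + freight 1554.05 + insurance 259.70 + brokerage 113.86 + duty 2578.82 + delivery 420.81 = 5331.03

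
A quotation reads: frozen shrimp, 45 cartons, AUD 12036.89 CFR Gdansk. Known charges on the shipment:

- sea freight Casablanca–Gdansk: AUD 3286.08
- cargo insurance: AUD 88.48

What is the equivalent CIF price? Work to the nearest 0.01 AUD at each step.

CIF price: AUD 12125.37

Not relevant to the conversion: freight — on the seller under both CFR and CIF; already in the CFR price and stays in the CIF price.
From CFR to CIF, the seller additionally bears: insurance.
CIF price = 12036.89 + 88.48 = 12125.37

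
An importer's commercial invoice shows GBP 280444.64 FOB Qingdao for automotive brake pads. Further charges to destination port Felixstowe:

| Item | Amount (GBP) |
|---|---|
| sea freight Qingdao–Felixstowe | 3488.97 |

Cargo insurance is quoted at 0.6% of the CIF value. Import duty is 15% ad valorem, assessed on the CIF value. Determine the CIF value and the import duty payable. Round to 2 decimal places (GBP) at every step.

Let C be the CIF value. C = FOB price + freight + 0.6% × C
C − 0.6% × C = 280444.64 + 3488.97
0.994 × C = 283933.61
C = 283933.61 / 0.994 = 285647.49
Insurance premium = 0.6% × 285647.49 = 1713.88
Import duty = 285647.49 × 15% = 42847.12

CIF value: GBP 285647.49; import duty: GBP 42847.12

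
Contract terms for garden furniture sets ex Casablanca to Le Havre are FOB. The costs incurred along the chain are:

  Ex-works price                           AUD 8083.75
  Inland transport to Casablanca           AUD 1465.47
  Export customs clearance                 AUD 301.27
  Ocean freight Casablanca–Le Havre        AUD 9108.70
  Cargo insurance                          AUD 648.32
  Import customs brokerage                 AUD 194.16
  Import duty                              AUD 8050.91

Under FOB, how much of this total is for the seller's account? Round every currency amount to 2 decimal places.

Seller's account: AUD 9850.49

FOB: the seller bears costs until goods are on board at the origin port; the buyer bears freight, insurance and all costs thereafter.
Seller's account: goods 8083.75 + inland to port 1465.47 + export clearance 301.27 = 9850.49
Buyer's account: freight 9108.70 + insurance 648.32 + brokerage 194.16 + duty 8050.91 = 18002.09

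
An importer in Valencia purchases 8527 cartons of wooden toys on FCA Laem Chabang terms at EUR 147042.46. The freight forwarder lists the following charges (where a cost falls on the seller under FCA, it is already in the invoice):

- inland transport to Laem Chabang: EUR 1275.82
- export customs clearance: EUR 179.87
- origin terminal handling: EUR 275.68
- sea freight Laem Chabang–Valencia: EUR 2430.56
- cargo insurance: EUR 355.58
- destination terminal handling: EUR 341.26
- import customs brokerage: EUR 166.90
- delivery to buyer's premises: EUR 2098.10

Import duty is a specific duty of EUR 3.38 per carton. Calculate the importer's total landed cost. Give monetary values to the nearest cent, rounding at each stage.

FCA: the seller delivers export-cleared goods to the carrier; the buyer bears costs from that point.
Already in the invoice (seller's account under FCA): inland to port, export clearance — exclude.
CIF value = FCA price + origin terminal + freight + insurance = 147042.46 + 275.68 + 2430.56 + 355.58 = 150104.28
Import duty = 8527 × 3.38 = 28821.26
Buyer bears: origin terminal 275.68 + freight 2430.56 + insurance 355.58 + destination terminal 341.26 + brokerage 166.90 + delivery 2098.10 + duty 28821.26 = 34489.34
Landed cost = invoice 147042.46 + 34489.34 = 181531.80

Total landed cost: EUR 181531.80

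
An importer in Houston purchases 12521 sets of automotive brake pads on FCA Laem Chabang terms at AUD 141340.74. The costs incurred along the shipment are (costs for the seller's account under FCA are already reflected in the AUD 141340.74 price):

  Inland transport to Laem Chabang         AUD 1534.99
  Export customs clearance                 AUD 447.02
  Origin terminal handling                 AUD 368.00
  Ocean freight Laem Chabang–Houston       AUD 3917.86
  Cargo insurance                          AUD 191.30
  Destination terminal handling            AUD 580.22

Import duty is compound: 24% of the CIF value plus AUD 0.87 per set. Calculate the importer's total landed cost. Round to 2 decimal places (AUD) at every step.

Total landed cost: AUD 192287.69

FCA: the seller delivers export-cleared goods to the carrier; the buyer bears costs from that point.
Already in the invoice (seller's account under FCA): inland to port, export clearance — exclude.
CIF value = FCA price + origin terminal + freight + insurance = 141340.74 + 368.00 + 3917.86 + 191.30 = 145817.90
Ad valorem component: 145817.90 × 24% = 34996.30
Specific component: 12521 × 0.87 = 10893.27
Import duty = 34996.30 + 10893.27 = 45889.57
Buyer bears: origin terminal 368.00 + freight 3917.86 + insurance 191.30 + destination terminal 580.22 + duty 45889.57 = 50946.95
Landed cost = invoice 141340.74 + 50946.95 = 192287.69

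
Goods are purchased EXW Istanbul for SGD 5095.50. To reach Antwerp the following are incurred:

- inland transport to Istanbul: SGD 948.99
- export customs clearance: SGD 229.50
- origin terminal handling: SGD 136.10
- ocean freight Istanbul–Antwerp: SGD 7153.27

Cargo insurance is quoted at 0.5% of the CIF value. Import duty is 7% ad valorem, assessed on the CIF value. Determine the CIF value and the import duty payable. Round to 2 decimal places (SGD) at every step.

Let C be the CIF value. C = EXW price + pre-shipment costs + freight + 0.5% × C
C − 0.5% × C = 5095.50 + 948.99 + 229.50 + 136.10 + 7153.27
0.995 × C = 13563.36
C = 13563.36 / 0.995 = 13631.52
Insurance premium = 0.5% × 13631.52 = 68.16
Import duty = 13631.52 × 7% = 954.21

CIF value: SGD 13631.52; import duty: SGD 954.21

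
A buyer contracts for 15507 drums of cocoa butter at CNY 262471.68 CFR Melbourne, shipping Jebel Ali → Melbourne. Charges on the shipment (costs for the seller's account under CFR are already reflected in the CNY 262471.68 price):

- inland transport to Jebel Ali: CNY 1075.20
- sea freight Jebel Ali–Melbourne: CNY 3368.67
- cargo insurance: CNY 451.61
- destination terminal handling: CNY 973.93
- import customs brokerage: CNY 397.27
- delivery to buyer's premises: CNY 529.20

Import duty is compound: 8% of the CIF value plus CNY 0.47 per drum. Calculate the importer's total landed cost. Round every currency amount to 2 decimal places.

CFR: the seller pays costs through ocean freight to the destination port, but not insurance.
Already in the invoice (seller's account under CFR): inland to port, freight — exclude.
CIF value = CFR price + insurance = 262471.68 + 451.61 = 262923.29
Ad valorem component: 262923.29 × 8% = 21033.86
Specific component: 15507 × 0.47 = 7288.29
Import duty = 21033.86 + 7288.29 = 28322.15
Buyer bears: insurance 451.61 + destination terminal 973.93 + brokerage 397.27 + delivery 529.20 + duty 28322.15 = 30674.16
Landed cost = invoice 262471.68 + 30674.16 = 293145.84

Total landed cost: CNY 293145.84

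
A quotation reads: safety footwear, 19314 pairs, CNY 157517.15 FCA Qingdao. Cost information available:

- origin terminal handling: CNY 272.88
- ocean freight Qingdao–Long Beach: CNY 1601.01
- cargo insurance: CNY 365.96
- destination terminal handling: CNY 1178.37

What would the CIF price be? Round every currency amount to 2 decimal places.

CIF price: CNY 159757.00

Not relevant to the conversion: destination terminal — on the buyer under both terms; not part of either seller's price.
From FCA to CIF, the seller additionally bears: origin terminal, freight, insurance.
CIF price = 157517.15 + 272.88 + 1601.01 + 365.96 = 159757.00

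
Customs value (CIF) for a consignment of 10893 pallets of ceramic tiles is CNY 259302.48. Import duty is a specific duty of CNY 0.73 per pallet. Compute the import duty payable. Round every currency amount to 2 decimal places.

Import duty = 10893 × 0.73 = 7951.89

Import duty: CNY 7951.89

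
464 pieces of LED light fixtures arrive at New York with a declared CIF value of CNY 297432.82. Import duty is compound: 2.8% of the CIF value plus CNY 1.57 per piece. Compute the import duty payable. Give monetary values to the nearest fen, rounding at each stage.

Import duty: CNY 9056.60

Ad valorem component: 297432.82 × 2.8% = 8328.12
Specific component: 464 × 1.57 = 728.48
Import duty = 8328.12 + 728.48 = 9056.60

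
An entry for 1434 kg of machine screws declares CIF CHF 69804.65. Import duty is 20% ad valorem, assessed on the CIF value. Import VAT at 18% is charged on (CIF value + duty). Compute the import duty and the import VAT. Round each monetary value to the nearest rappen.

Import duty: CHF 13960.93; import VAT: CHF 15077.80

Import duty = 69804.65 × 20% = 13960.93
VAT base = CIF + duty = 69804.65 + 13960.93 = 83765.58
Import VAT = 83765.58 × 18% = 15077.80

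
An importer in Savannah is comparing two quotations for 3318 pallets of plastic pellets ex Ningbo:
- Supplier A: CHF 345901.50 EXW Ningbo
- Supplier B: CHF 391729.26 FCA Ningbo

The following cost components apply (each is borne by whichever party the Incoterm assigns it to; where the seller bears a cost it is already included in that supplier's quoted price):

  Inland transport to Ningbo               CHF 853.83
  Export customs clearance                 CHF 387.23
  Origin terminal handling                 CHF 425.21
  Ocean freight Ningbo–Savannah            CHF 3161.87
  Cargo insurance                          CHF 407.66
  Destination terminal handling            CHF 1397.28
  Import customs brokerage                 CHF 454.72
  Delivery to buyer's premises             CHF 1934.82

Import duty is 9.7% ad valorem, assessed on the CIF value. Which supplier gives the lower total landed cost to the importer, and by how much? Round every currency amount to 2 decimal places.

Supplier A (EXW):
CIF value = EXW price + inland to port + export clearance + origin terminal + freight + insurance = 345901.50 + 853.83 + 387.23 + 425.21 + 3161.87 + 407.66 = 351137.30
Import duty = 351137.30 × 9.7% = 34060.32
Buyer bears (A): 853.83 + 387.23 + 425.21 + 3161.87 + 407.66 + 1397.28 + 454.72 + 1934.82 = 9022.62
Landed cost (A) = invoice 345901.50 + 9022.62 + duty 34060.32 = 388984.44
Supplier B (FCA):
CIF value = FCA price + origin terminal + freight + insurance = 391729.26 + 425.21 + 3161.87 + 407.66 = 395724.00
Import duty = 395724.00 × 9.7% = 38385.23
Buyer bears (B): 425.21 + 3161.87 + 407.66 + 1397.28 + 454.72 + 1934.82 = 7781.56
Landed cost (B) = invoice 391729.26 + 7781.56 + duty 38385.23 = 437896.05
Difference = |388984.44 − 437896.05| = 48911.61

Supplier A is cheaper by CHF 48911.61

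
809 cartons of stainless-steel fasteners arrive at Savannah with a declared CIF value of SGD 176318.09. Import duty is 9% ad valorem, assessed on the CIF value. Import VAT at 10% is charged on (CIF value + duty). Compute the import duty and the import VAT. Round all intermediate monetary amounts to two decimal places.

Import duty = 176318.09 × 9% = 15868.63
VAT base = CIF + duty = 176318.09 + 15868.63 = 192186.72
Import VAT = 192186.72 × 10% = 19218.67

Import duty: SGD 15868.63; import VAT: SGD 19218.67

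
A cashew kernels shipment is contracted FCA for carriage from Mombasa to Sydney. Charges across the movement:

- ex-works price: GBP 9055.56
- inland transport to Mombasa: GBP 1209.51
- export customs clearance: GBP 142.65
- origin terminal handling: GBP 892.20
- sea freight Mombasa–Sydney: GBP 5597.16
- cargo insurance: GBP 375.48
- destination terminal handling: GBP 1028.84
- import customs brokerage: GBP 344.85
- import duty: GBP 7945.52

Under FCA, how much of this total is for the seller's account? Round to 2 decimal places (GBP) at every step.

FCA: the seller delivers export-cleared goods to the carrier; the buyer bears costs from that point.
Seller's account: goods 9055.56 + inland to port 1209.51 + export clearance 142.65 = 10407.72
Buyer's account: origin terminal 892.20 + freight 5597.16 + insurance 375.48 + destination terminal 1028.84 + brokerage 344.85 + duty 7945.52 = 16184.05

Seller's account: GBP 10407.72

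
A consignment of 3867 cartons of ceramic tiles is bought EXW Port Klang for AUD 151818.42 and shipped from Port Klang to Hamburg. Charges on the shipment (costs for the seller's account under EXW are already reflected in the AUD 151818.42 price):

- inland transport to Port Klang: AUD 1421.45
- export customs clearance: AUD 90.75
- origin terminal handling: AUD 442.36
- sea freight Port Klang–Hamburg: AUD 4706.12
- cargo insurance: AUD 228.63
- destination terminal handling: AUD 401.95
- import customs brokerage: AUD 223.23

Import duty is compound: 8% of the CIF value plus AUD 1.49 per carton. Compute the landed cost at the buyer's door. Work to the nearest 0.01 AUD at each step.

Total landed cost: AUD 177791.36

EXW: the seller makes goods available at their premises; the buyer bears all onward costs.
CIF value = EXW price + inland to port + export clearance + origin terminal + freight + insurance = 151818.42 + 1421.45 + 90.75 + 442.36 + 4706.12 + 228.63 = 158707.73
Ad valorem component: 158707.73 × 8% = 12696.62
Specific component: 3867 × 1.49 = 5761.83
Import duty = 12696.62 + 5761.83 = 18458.45
Buyer bears: inland to port 1421.45 + export clearance 90.75 + origin terminal 442.36 + freight 4706.12 + insurance 228.63 + destination terminal 401.95 + brokerage 223.23 + duty 18458.45 = 25972.94
Landed cost = invoice 151818.42 + 25972.94 = 177791.36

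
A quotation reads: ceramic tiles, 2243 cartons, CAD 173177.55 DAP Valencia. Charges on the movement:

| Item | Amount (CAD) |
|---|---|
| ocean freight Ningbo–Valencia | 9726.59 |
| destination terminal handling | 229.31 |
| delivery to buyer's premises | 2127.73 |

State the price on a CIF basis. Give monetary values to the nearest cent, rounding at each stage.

CIF price: CAD 170820.51

Not relevant to the conversion: freight — on the seller under both DAP and CIF; already in the DAP price and stays in the CIF price.
From DAP to CIF, the seller no longer bears: destination terminal, delivery.
CIF price = 173177.55 − 229.31 − 2127.73 = 170820.51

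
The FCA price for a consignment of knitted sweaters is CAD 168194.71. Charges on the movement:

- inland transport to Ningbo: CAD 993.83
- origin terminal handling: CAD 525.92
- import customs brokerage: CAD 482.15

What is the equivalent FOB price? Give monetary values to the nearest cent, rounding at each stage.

Not relevant to the conversion: inland to port — on the seller under both FCA and FOB; already in the FCA price and stays in the FOB price. brokerage — on the buyer under both terms; not part of either seller's price.
From FCA to FOB, the seller additionally bears: origin terminal.
FOB price = 168194.71 + 525.92 = 168720.63

FOB price: CAD 168720.63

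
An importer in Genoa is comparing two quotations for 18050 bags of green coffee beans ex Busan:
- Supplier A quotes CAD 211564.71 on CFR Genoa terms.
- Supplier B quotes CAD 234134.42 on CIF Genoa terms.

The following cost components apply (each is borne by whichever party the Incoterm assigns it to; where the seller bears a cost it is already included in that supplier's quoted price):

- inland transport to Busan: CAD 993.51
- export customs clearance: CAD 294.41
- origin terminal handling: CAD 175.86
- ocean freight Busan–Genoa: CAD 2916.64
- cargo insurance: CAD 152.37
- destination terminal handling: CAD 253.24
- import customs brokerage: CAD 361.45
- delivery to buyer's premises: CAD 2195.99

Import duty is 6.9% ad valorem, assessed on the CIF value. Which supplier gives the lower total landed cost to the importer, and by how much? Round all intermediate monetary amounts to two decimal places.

Supplier A (CFR):
CIF value = CFR price + insurance = 211564.71 + 152.37 = 211717.08
Import duty = 211717.08 × 6.9% = 14608.48
Buyer bears (A): 152.37 + 253.24 + 361.45 + 2195.99 = 2963.05
Landed cost (A) = invoice 211564.71 + 2963.05 + duty 14608.48 = 229136.24
Supplier B (CIF):
The CIF price already equals the CIF value: 234134.42
Import duty = 234134.42 × 6.9% = 16155.27
Buyer bears (B): 253.24 + 361.45 + 2195.99 = 2810.68
Landed cost (B) = invoice 234134.42 + 2810.68 + duty 16155.27 = 253100.37
Difference = |229136.24 − 253100.37| = 23964.13

Supplier A is cheaper by CAD 23964.13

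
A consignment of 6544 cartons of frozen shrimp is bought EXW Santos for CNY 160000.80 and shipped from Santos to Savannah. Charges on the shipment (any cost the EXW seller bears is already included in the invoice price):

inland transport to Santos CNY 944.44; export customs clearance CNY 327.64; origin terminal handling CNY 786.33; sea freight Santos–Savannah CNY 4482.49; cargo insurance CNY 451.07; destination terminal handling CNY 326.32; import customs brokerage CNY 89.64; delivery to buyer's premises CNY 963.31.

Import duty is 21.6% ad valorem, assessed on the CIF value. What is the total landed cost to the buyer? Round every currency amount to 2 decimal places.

EXW: the seller makes goods available at their premises; the buyer bears all onward costs.
CIF value = EXW price + inland to port + export clearance + origin terminal + freight + insurance = 160000.80 + 944.44 + 327.64 + 786.33 + 4482.49 + 451.07 = 166992.77
Import duty = 166992.77 × 21.6% = 36070.44
Buyer bears: inland to port 944.44 + export clearance 327.64 + origin terminal 786.33 + freight 4482.49 + insurance 451.07 + destination terminal 326.32 + brokerage 89.64 + delivery 963.31 + duty 36070.44 = 44441.68
Landed cost = invoice 160000.80 + 44441.68 = 204442.48

Total landed cost: CNY 204442.48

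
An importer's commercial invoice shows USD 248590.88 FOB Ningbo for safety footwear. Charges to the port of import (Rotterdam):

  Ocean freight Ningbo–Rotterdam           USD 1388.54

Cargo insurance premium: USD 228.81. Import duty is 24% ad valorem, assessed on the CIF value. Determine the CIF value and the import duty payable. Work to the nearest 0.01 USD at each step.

CIF value: USD 250208.23; import duty: USD 60049.98

CIF = FOB price + freight + insurance
CIF = 248590.88 + 1388.54 + 228.81 = 250208.23
Import duty = 250208.23 × 24% = 60049.98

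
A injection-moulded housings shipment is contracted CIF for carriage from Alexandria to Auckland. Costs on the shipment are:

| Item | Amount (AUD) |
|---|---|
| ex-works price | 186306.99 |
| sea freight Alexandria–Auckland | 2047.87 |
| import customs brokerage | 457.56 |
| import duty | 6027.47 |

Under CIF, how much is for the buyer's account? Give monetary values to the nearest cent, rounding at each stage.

Buyer's account: AUD 6485.03

CIF: the seller pays costs through ocean freight and marine insurance to the destination port.
Seller's account: goods 186306.99 + freight 2047.87 = 188354.86
Buyer's account: brokerage 457.56 + duty 6027.47 = 6485.03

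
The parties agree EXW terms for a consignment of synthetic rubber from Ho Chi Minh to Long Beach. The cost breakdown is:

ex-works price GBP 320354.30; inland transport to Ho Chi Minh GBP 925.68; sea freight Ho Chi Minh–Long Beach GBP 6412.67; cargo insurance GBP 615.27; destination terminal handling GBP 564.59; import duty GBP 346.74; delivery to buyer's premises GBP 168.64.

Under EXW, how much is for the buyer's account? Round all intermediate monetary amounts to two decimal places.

Buyer's account: GBP 9033.59

EXW: the seller makes goods available at their premises; the buyer bears all onward costs.
Seller's account: goods 320354.30 = 320354.30
Buyer's account: inland to port 925.68 + freight 6412.67 + insurance 615.27 + destination terminal 564.59 + duty 346.74 + delivery 168.64 = 9033.59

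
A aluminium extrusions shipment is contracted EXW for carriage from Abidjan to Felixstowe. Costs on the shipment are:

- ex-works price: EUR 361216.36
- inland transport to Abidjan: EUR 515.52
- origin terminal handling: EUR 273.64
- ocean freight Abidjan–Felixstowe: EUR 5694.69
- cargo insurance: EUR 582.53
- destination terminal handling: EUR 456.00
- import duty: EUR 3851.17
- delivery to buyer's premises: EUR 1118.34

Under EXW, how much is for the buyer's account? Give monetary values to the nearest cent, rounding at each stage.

EXW: the seller makes goods available at their premises; the buyer bears all onward costs.
Seller's account: goods 361216.36 = 361216.36
Buyer's account: inland to port 515.52 + origin terminal 273.64 + freight 5694.69 + insurance 582.53 + destination terminal 456.00 + duty 3851.17 + delivery 1118.34 = 12491.89

Buyer's account: EUR 12491.89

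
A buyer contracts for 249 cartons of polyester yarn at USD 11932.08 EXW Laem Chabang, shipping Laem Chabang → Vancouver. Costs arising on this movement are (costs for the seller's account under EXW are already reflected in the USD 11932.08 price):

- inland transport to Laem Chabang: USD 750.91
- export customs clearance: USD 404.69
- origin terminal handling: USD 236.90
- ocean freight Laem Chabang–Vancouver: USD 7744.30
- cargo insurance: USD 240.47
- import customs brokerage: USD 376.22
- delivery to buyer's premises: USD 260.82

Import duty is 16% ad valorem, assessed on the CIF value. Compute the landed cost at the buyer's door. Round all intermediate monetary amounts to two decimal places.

EXW: the seller makes goods available at their premises; the buyer bears all onward costs.
CIF value = EXW price + inland to port + export clearance + origin terminal + freight + insurance = 11932.08 + 750.91 + 404.69 + 236.90 + 7744.30 + 240.47 = 21309.35
Import duty = 21309.35 × 16% = 3409.50
Buyer bears: inland to port 750.91 + export clearance 404.69 + origin terminal 236.90 + freight 7744.30 + insurance 240.47 + brokerage 376.22 + delivery 260.82 + duty 3409.50 = 13423.81
Landed cost = invoice 11932.08 + 13423.81 = 25355.89

Total landed cost: USD 25355.89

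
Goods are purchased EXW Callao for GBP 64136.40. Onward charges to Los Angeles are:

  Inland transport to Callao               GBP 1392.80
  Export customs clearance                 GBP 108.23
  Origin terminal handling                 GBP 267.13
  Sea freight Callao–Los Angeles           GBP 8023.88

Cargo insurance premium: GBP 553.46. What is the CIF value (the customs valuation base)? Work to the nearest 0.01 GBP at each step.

CIF = EXW price + pre-shipment costs + freight + insurance
CIF = 64136.40 + 1392.80 + 108.23 + 267.13 + 8023.88 + 553.46 = 74481.90

CIF value: GBP 74481.90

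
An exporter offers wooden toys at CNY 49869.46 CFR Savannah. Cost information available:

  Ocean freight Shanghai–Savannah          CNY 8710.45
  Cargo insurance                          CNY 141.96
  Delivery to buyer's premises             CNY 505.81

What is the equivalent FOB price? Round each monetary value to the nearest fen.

FOB price: CNY 41159.01

Not relevant to the conversion: delivery, insurance — on the buyer under both terms; not part of either seller's price.
From CFR to FOB, the seller no longer bears: freight.
FOB price = 49869.46 − 8710.45 = 41159.01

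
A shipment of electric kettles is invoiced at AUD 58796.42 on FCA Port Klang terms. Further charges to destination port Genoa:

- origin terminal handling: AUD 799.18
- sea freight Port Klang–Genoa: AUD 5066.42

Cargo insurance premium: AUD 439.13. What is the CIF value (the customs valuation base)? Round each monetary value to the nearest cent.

CIF value: AUD 65101.15

CIF = FCA price + pre-shipment costs + freight + insurance
CIF = 58796.42 + 799.18 + 5066.42 + 439.13 = 65101.15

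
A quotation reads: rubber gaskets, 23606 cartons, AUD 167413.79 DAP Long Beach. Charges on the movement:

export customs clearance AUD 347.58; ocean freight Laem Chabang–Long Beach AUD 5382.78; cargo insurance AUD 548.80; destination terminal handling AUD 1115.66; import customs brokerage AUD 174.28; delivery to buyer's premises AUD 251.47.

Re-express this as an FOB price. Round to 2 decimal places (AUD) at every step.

FOB price: AUD 160115.08

Not relevant to the conversion: export clearance — on the seller under both DAP and FOB; already in the DAP price and stays in the FOB price. brokerage — on the buyer under both terms; not part of either seller's price.
From DAP to FOB, the seller no longer bears: freight, insurance, destination terminal, delivery.
FOB price = 167413.79 − 5382.78 − 548.80 − 1115.66 − 251.47 = 160115.08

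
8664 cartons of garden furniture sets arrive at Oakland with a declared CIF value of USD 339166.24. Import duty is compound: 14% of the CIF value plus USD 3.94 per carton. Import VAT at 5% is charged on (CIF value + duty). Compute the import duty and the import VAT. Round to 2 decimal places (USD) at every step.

Import duty: USD 81619.43; import VAT: USD 21039.28

Ad valorem component: 339166.24 × 14% = 47483.27
Specific component: 8664 × 3.94 = 34136.16
Import duty = 47483.27 + 34136.16 = 81619.43
VAT base = CIF + duty = 339166.24 + 81619.43 = 420785.67
Import VAT = 420785.67 × 5% = 21039.28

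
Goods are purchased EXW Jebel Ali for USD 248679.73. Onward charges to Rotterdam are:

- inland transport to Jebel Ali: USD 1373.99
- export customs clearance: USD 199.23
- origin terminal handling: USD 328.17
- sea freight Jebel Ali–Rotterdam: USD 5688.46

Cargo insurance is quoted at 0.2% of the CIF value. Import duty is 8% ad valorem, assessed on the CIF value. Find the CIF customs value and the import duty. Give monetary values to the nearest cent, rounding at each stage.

Let C be the CIF value. C = EXW price + pre-shipment costs + freight + 0.2% × C
C − 0.2% × C = 248679.73 + 1373.99 + 199.23 + 328.17 + 5688.46
0.998 × C = 256269.58
C = 256269.58 / 0.998 = 256783.15
Insurance premium = 0.2% × 256783.15 = 513.57
Import duty = 256783.15 × 8% = 20542.65

CIF value: USD 256783.15; import duty: USD 20542.65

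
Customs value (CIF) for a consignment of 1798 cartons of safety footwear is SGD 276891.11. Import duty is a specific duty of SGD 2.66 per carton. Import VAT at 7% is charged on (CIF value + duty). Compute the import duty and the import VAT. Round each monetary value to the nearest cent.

Import duty: SGD 4782.68; import VAT: SGD 19717.17

Import duty = 1798 × 2.66 = 4782.68
VAT base = CIF + duty = 276891.11 + 4782.68 = 281673.79
Import VAT = 281673.79 × 7% = 19717.17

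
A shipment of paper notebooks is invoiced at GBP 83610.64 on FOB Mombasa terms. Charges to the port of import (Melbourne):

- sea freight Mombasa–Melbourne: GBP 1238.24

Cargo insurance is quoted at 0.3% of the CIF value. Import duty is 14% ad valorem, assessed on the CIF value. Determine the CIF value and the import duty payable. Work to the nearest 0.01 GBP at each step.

CIF value: GBP 85104.19; import duty: GBP 11914.59

Let C be the CIF value. C = FOB price + freight + 0.3% × C
C − 0.3% × C = 83610.64 + 1238.24
0.997 × C = 84848.88
C = 84848.88 / 0.997 = 85104.19
Insurance premium = 0.3% × 85104.19 = 255.31
Import duty = 85104.19 × 14% = 11914.59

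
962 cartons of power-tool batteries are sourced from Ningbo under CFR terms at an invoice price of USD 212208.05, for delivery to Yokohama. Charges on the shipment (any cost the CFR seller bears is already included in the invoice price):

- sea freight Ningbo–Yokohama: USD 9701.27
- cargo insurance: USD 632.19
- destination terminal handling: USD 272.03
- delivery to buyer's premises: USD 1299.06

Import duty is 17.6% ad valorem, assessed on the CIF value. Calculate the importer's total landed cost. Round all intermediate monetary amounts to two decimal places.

CFR: the seller pays costs through ocean freight to the destination port, but not insurance.
Already in the invoice (seller's account under CFR): freight — exclude.
CIF value = CFR price + insurance = 212208.05 + 632.19 = 212840.24
Import duty = 212840.24 × 17.6% = 37459.88
Buyer bears: insurance 632.19 + destination terminal 272.03 + delivery 1299.06 + duty 37459.88 = 39663.16
Landed cost = invoice 212208.05 + 39663.16 = 251871.21

Total landed cost: USD 251871.21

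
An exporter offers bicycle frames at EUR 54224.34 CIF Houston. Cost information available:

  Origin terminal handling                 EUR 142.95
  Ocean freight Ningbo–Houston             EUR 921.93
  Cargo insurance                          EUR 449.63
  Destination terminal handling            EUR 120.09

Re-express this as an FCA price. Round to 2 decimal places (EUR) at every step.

Not relevant to the conversion: destination terminal — on the buyer under both terms; not part of either seller's price.
From CIF to FCA, the seller no longer bears: origin terminal, freight, insurance.
FCA price = 54224.34 − 142.95 − 921.93 − 449.63 = 52709.83

FCA price: EUR 52709.83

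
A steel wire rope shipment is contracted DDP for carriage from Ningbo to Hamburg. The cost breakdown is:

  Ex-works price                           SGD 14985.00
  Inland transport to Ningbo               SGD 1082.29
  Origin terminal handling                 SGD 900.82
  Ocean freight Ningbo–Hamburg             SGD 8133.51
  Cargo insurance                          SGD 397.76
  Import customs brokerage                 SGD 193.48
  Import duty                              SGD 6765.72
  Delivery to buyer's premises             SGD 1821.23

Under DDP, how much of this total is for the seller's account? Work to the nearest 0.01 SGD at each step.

Seller's account: SGD 34279.81

DDP: the seller bears all costs including import duty.
Seller's account: goods 14985.00 + inland to port 1082.29 + origin terminal 900.82 + freight 8133.51 + insurance 397.76 + brokerage 193.48 + duty 6765.72 + delivery 1821.23 = 34279.81
Buyer's account: 0.00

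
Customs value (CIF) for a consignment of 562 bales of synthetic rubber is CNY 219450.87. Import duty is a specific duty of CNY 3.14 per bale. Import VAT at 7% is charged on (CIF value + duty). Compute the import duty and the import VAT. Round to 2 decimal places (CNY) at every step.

Import duty: CNY 1764.68; import VAT: CNY 15485.09

Import duty = 562 × 3.14 = 1764.68
VAT base = CIF + duty = 219450.87 + 1764.68 = 221215.55
Import VAT = 221215.55 × 7% = 15485.09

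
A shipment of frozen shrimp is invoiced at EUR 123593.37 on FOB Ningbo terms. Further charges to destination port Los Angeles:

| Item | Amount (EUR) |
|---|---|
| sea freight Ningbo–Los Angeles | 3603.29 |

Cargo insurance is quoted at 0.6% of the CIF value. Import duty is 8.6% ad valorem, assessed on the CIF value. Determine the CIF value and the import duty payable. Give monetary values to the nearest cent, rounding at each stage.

Let C be the CIF value. C = FOB price + freight + 0.6% × C
C − 0.6% × C = 123593.37 + 3603.29
0.994 × C = 127196.66
C = 127196.66 / 0.994 = 127964.45
Insurance premium = 0.6% × 127964.45 = 767.79
Import duty = 127964.45 × 8.6% = 11004.94

CIF value: EUR 127964.45; import duty: EUR 11004.94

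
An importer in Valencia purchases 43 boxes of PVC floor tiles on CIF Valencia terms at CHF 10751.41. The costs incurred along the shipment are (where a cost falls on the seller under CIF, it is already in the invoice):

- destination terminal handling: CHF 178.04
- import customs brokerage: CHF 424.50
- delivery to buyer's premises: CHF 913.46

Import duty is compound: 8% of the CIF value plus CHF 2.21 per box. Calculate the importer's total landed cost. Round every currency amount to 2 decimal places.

CIF: the seller pays costs through ocean freight and marine insurance to the destination port.
The CIF price already equals the CIF value: 10751.41
Ad valorem component: 10751.41 × 8% = 860.11
Specific component: 43 × 2.21 = 95.03
Import duty = 860.11 + 95.03 = 955.14
Buyer bears: destination terminal 178.04 + brokerage 424.50 + delivery 913.46 + duty 955.14 = 2471.14
Landed cost = invoice 10751.41 + 2471.14 = 13222.55

Total landed cost: CHF 13222.55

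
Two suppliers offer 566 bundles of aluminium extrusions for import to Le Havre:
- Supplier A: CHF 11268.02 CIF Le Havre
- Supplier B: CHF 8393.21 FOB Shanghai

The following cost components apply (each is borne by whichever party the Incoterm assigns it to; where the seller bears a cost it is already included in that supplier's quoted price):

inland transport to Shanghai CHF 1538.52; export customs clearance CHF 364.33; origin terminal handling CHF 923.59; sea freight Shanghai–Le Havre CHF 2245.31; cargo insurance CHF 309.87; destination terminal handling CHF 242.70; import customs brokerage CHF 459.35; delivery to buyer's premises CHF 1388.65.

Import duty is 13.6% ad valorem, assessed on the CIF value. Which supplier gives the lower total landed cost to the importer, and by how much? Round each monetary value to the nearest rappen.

Supplier A (CIF):
The CIF price already equals the CIF value: 11268.02
Import duty = 11268.02 × 13.6% = 1532.45
Buyer bears (A): 242.70 + 459.35 + 1388.65 = 2090.70
Landed cost (A) = invoice 11268.02 + 2090.70 + duty 1532.45 = 14891.17
Supplier B (FOB):
CIF value = FOB price + freight + insurance = 8393.21 + 2245.31 + 309.87 = 10948.39
Import duty = 10948.39 × 13.6% = 1488.98
Buyer bears (B): 2245.31 + 309.87 + 242.70 + 459.35 + 1388.65 = 4645.88
Landed cost (B) = invoice 8393.21 + 4645.88 + duty 1488.98 = 14528.07
Difference = |14891.17 − 14528.07| = 363.10

Supplier B is cheaper by CHF 363.10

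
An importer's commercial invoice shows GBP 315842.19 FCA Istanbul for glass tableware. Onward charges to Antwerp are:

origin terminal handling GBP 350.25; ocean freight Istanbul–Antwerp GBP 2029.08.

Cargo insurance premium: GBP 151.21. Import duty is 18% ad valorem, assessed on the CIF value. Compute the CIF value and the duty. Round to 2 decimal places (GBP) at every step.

CIF value: GBP 318372.73; import duty: GBP 57307.09

CIF = FCA price + pre-shipment costs + freight + insurance
CIF = 315842.19 + 350.25 + 2029.08 + 151.21 = 318372.73
Import duty = 318372.73 × 18% = 57307.09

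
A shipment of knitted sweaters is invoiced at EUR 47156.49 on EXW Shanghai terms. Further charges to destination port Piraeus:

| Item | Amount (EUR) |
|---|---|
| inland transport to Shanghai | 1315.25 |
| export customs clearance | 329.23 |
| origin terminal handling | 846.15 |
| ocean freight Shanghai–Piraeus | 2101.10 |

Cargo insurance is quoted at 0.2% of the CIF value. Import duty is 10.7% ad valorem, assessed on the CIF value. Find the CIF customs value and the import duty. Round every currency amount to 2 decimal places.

CIF value: EUR 51851.92; import duty: EUR 5548.16

Let C be the CIF value. C = EXW price + pre-shipment costs + freight + 0.2% × C
C − 0.2% × C = 47156.49 + 1315.25 + 329.23 + 846.15 + 2101.10
0.998 × C = 51748.22
C = 51748.22 / 0.998 = 51851.92
Insurance premium = 0.2% × 51851.92 = 103.70
Import duty = 51851.92 × 10.7% = 5548.16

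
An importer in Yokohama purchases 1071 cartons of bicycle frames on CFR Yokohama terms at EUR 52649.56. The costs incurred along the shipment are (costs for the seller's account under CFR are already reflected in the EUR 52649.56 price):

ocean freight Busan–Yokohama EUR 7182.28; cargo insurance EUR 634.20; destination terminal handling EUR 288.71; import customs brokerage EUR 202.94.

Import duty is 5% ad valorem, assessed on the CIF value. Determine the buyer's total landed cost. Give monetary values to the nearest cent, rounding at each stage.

CFR: the seller pays costs through ocean freight to the destination port, but not insurance.
Already in the invoice (seller's account under CFR): freight — exclude.
CIF value = CFR price + insurance = 52649.56 + 634.20 = 53283.76
Import duty = 53283.76 × 5% = 2664.19
Buyer bears: insurance 634.20 + destination terminal 288.71 + brokerage 202.94 + duty 2664.19 = 3790.04
Landed cost = invoice 52649.56 + 3790.04 = 56439.60

Total landed cost: EUR 56439.60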